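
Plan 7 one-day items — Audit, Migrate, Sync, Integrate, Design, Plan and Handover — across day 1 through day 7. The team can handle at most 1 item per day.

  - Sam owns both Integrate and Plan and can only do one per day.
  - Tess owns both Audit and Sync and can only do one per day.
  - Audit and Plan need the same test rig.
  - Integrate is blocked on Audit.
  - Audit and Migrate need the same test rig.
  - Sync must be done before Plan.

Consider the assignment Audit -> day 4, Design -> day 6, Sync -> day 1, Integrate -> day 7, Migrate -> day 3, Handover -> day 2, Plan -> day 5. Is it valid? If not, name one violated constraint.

Tess owns both Audit and Sync and can only do one per day — holds.
Sam owns both Integrate and Plan and can only do one per day — holds.
Audit and Migrate need the same test rig — holds.
Sync must be done before Plan — holds.
The team can handle at most 1 item per day — holds.
Audit and Plan need the same test rig — holds.
Integrate is blocked on Audit — holds.

Yes, all constraints hold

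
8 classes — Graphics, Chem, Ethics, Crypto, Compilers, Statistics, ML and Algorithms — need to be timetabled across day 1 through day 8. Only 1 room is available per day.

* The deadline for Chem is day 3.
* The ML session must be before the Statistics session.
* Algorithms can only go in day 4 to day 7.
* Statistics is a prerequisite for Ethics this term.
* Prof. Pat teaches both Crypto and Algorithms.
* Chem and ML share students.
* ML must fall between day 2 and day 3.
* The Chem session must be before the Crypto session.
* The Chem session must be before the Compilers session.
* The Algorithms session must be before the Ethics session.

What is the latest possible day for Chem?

Chem's own window allows nothing later than day 3.
Chem at day 3 is achievable: Crypto=day 7; ML=day 2; Compilers=day 8; Statistics=day 5; Chem=day 3; Ethics=day 6; Algorithms=day 4; Graphics=day 1.

day 3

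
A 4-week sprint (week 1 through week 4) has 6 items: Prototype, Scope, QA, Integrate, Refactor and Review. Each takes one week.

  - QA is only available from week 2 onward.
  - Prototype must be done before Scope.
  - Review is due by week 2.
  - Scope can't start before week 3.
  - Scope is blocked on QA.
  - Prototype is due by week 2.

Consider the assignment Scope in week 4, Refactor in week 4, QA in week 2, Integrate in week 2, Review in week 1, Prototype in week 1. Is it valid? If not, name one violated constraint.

Yes

QA is only available from week 2 onward — holds.
Scope can't start before week 3 — holds.
Scope is blocked on QA — holds.
Review is due by week 2 — holds.
Prototype is due by week 2 — holds.
Prototype must be done before Scope — holds.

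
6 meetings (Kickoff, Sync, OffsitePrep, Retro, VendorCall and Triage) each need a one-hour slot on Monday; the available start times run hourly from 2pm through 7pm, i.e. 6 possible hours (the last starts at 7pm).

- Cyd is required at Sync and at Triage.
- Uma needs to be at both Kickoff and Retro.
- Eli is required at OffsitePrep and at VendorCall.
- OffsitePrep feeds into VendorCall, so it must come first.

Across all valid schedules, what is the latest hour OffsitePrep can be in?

6pm

Downstream work caps OffsitePrep at 6pm.
OffsitePrep at 6pm is achievable: OffsitePrep=6pm, Kickoff=2pm, Triage=3pm, Retro=3pm, Sync=2pm, VendorCall=7pm.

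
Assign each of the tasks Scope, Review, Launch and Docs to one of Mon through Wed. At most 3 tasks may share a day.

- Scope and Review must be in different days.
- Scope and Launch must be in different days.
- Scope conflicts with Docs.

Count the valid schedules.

Splitting on Scope: it can be Mon (8), Tue (8), Wed (8). Listing each branch's schedules as (Review, Launch, Docs):
Scope=Mon: (Tue,Tue,Tue) (Tue,Tue,Wed) (Tue,Wed,Tue) (Tue,Wed,Wed) (Wed,Tue,Tue) (Wed,Tue,Wed) (Wed,Wed,Tue) (Wed,Wed,Wed) — 8.
Scope=Tue: (Mon,Mon,Mon) (Mon,Mon,Wed) (Mon,Wed,Mon) (Mon,Wed,Wed) (Wed,Mon,Mon) (Wed,Mon,Wed) (Wed,Wed,Mon) (Wed,Wed,Wed) — 8.
Scope=Wed: (Mon,Mon,Mon) (Mon,Mon,Tue) (Mon,Tue,Mon) (Mon,Tue,Tue) (Tue,Mon,Mon) (Tue,Mon,Tue) (Tue,Tue,Mon) (Tue,Tue,Tue) — 8.
Summing: 8 + 8 + 8 = 24.

24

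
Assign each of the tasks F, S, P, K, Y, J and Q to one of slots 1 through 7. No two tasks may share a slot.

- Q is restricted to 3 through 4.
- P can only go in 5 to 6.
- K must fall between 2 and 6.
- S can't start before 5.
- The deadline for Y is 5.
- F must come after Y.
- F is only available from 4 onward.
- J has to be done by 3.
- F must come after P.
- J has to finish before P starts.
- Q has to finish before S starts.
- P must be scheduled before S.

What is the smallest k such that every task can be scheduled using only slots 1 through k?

7 slots

The precedence chain requires at least 3 distinct slots.
With at most 1 per slot and 7 tasks, at least 7 slots are needed.
Propagating the time windows through the other constraints, F can't land before 6, so the schedule must run through at least slot 6.
7 works (last occupied slot: 7): for example F -> 7, J -> 1, Q -> 3, P -> 5, K -> 4, Y -> 2, S -> 6.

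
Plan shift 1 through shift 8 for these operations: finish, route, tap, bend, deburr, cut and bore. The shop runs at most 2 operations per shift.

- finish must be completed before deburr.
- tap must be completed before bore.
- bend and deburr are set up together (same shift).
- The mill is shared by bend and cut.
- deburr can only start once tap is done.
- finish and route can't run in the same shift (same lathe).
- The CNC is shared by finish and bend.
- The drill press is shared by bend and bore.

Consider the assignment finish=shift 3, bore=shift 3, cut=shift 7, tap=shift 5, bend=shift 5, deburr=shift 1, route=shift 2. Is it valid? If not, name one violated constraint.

Invalid. deburr can only start once tap is done.

finish must be completed before deburr — violated.
The CNC is shared by finish and bend — holds.
The mill is shared by bend and cut — holds.
tap must be completed before bore — violated.
deburr can only start once tap is done — violated.
finish and route can't run in the same shift (same lathe) — holds.
The drill press is shared by bend and bore — holds.
The shop runs at most 2 operations per shift — holds.
bend and deburr are set up together (same shift) — violated.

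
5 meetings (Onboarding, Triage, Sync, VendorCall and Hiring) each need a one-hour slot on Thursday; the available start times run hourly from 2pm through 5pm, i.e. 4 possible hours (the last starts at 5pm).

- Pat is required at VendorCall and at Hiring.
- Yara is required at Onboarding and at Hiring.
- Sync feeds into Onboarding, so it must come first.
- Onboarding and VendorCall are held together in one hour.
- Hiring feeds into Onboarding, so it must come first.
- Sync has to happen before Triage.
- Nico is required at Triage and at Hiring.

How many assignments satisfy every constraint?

27

Splitting on Onboarding: it can be 3pm (3), 4pm (9), 5pm (15). Listing each branch's schedules as (Triage, Sync, VendorCall, Hiring):
Onboarding=3pm: (3pm,2pm,3pm,2pm) (4pm,2pm,3pm,2pm) (5pm,2pm,3pm,2pm) — 3.
Onboarding=4pm: (3pm,2pm,4pm,2pm) (4pm,2pm,4pm,2pm) (4pm,2pm,4pm,3pm) (4pm,3pm,4pm,2pm) (4pm,3pm,4pm,3pm) (5pm,2pm,4pm,2pm) (5pm,2pm,4pm,3pm) (5pm,3pm,4pm,2pm) (5pm,3pm,4pm,3pm) — 9.
Onboarding=5pm: (3pm,2pm,5pm,2pm) (3pm,2pm,5pm,4pm) (4pm,2pm,5pm,2pm) (4pm,2pm,5pm,3pm) (4pm,3pm,5pm,2pm) (4pm,3pm,5pm,3pm) (5pm,2pm,5pm,2pm) (5pm,2pm,5pm,3pm) (5pm,2pm,5pm,4pm) (5pm,3pm,5pm,2pm) (5pm,3pm,5pm,3pm) (5pm,3pm,5pm,4pm) (5pm,4pm,5pm,2pm) (5pm,4pm,5pm,3pm) (5pm,4pm,5pm,4pm) — 15.
Summing: 3 + 9 + 15 = 27.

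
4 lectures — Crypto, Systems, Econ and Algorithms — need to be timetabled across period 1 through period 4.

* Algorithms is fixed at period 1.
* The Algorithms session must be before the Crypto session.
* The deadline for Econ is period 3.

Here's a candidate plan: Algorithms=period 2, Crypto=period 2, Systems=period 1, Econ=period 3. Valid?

No — it violates: Algorithms is fixed at period 1

The deadline for Econ is period 3 — holds.
The Algorithms session must be before the Crypto session — violated.
Algorithms is fixed at period 1 — violated.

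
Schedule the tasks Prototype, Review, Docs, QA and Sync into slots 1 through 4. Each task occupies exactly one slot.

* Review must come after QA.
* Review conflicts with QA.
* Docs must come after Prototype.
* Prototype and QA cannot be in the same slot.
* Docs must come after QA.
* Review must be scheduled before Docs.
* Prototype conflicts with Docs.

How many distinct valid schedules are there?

Splitting on Prototype: it can be 1 (4), 2 (12), 3 (12). Listing each branch's schedules as (Review, Docs, QA, Sync):
Prototype=1: (3,4,2,1) (3,4,2,2) (3,4,2,3) (3,4,2,4) — 4.
Prototype=2: (2,3,1,1) (2,3,1,2) (2,3,1,3) (2,3,1,4) (2,4,1,1) (2,4,1,2) (2,4,1,3) (2,4,1,4) (3,4,1,1) (3,4,1,2) (3,4,1,3) (3,4,1,4) — 12.
Prototype=3: (2,4,1,1) (2,4,1,2) (2,4,1,3) (2,4,1,4) (3,4,1,1) (3,4,1,2) (3,4,1,3) (3,4,1,4) (3,4,2,1) (3,4,2,2) (3,4,2,3) (3,4,2,4) — 12.
Summing: 4 + 12 + 12 = 28.

28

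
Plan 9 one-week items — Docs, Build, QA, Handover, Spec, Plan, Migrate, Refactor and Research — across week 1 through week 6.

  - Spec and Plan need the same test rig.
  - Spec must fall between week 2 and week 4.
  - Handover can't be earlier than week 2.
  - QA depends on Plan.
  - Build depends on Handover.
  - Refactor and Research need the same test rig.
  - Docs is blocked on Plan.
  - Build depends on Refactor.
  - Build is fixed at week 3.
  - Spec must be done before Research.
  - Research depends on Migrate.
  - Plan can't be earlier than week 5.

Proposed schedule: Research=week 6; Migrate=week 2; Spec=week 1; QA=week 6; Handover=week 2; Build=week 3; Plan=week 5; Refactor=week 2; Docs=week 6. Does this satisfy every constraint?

Handover can't be earlier than week 2 — holds.
Build depends on Refactor — holds.
QA depends on Plan — holds.
Build is fixed at week 3 — holds.
Research depends on Migrate — holds.
Docs is blocked on Plan — holds.
Spec must be done before Research — holds.
Build depends on Handover — holds.
Plan can't be earlier than week 5 — holds.
Refactor and Research need the same test rig — holds.
Spec must fall between week 2 and week 4 — violated.
Spec and Plan need the same test rig — holds.

No. Spec must fall between week 2 and week 4 is not satisfied.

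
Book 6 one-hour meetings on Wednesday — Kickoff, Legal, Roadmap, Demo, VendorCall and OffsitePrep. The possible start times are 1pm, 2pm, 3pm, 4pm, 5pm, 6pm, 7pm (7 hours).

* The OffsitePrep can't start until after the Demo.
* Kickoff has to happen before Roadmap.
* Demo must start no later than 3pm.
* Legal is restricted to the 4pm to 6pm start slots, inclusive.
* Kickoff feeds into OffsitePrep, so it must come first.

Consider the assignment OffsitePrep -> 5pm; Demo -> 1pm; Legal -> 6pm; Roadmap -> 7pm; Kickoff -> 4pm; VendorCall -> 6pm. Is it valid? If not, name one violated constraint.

Kickoff feeds into OffsitePrep, so it must come first — holds.
The OffsitePrep can't start until after the Demo — holds.
Legal is restricted to the 4pm to 6pm start slots, inclusive — holds.
Kickoff has to happen before Roadmap — holds.
Demo must start no later than 3pm — holds.

Yes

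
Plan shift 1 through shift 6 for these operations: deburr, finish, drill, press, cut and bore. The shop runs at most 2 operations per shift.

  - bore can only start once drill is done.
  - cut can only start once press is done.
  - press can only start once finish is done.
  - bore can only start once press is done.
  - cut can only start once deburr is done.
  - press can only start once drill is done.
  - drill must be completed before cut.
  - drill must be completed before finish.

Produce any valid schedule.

press=shift 3, cut=shift 4, bore=shift 4, finish=shift 2, drill=shift 1, deburr=shift 1

Checking: drill(shift 1) before bore(shift 4); deburr(shift 1) before cut(shift 4); drill(shift 1) before cut(shift 4); press(shift 3) before cut(shift 4); finish(shift 2) before press(shift 3); drill(shift 1) before finish(shift 2); press(shift 3) before bore(shift 4); drill(shift 1) before press(shift 3); max 2 per shift (cap 2).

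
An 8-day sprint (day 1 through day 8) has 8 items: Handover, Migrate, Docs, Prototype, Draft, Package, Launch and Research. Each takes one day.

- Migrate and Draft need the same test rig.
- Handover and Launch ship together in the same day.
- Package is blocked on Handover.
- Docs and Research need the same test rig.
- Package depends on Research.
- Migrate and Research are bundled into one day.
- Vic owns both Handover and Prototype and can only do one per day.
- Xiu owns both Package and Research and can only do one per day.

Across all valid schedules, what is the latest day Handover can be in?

Downstream work caps Handover at day 7.
Handover at day 7 is achievable: Prototype -> day 1; Research -> day 1; Handover -> day 7; Launch -> day 7; Draft -> day 2; Docs -> day 2; Package -> day 8; Migrate -> day 1.

day 7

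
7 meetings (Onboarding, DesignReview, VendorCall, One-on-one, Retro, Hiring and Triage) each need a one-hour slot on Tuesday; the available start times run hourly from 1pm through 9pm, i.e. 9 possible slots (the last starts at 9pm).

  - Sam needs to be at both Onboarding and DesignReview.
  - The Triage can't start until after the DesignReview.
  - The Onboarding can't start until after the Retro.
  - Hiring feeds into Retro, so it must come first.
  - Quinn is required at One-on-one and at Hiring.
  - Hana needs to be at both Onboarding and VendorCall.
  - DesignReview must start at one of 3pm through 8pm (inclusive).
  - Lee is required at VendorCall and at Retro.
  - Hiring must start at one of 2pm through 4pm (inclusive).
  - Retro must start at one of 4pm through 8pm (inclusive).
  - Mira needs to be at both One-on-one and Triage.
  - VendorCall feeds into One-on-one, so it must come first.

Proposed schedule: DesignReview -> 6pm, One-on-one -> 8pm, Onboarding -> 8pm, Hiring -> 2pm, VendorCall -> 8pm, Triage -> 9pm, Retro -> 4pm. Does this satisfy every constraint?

No — it violates: Hana needs to be at both Onboarding and VendorCall

DesignReview must start at one of 3pm through 8pm (inclusive) — holds.
Hiring must start at one of 2pm through 4pm (inclusive) — holds.
Hiring feeds into Retro, so it must come first — holds.
VendorCall feeds into One-on-one, so it must come first — violated.
Hana needs to be at both Onboarding and VendorCall — violated.
The Onboarding can't start until after the Retro — holds.
Mira needs to be at both One-on-one and Triage — holds.
Lee is required at VendorCall and at Retro — holds.
Quinn is required at One-on-one and at Hiring — holds.
Retro must start at one of 4pm through 8pm (inclusive) — holds.
The Triage can't start until after the DesignReview — holds.
Sam needs to be at both Onboarding and DesignReview — holds.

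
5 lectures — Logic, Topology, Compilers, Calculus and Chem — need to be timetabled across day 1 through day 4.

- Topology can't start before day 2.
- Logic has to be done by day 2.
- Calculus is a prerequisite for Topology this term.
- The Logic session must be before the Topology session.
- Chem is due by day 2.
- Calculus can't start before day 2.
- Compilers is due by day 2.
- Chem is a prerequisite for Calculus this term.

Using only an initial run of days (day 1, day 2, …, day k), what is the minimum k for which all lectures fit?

3 days

The precedence chain requires at least 3 distinct days.
3 works (last occupied day: day 3): for example Calculus in day 2, Logic in day 1, Chem in day 1, Compilers in day 1, Topology in day 3.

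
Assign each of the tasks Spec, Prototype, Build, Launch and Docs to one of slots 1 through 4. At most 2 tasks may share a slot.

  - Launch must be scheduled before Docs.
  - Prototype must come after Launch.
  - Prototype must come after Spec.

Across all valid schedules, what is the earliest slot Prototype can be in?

2

Precedence pushes Prototype to at least 2.
Prototype at 2 is achievable: Spec in 1; Prototype in 2; Launch in 1; Build in 3; Docs in 2.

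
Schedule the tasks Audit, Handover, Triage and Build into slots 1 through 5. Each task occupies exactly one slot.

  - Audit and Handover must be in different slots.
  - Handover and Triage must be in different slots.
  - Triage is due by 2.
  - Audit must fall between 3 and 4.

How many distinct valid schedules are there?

Splitting on Audit: it can be 3 (30), 4 (30). Listing each branch's schedules as (Handover, Triage, Build):
Audit=3: (1,2,1) (1,2,2) (1,2,3) (1,2,4) (1,2,5) (2,1,1) (2,1,2) (2,1,3) (2,1,4) (2,1,5) (4,1,1) (4,1,2) (4,1,3) (4,1,4) (4,1,5) (4,2,1) (4,2,2) (4,2,3) (4,2,4) (4,2,5) (5,1,1) (5,1,2) (5,1,3) (5,1,4) (5,1,5) (5,2,1) (5,2,2) (5,2,3) (5,2,4) (5,2,5) — 30.
Audit=4: (1,2,1) (1,2,2) (1,2,3) (1,2,4) (1,2,5) (2,1,1) (2,1,2) (2,1,3) (2,1,4) (2,1,5) (3,1,1) (3,1,2) (3,1,3) (3,1,4) (3,1,5) (3,2,1) (3,2,2) (3,2,3) (3,2,4) (3,2,5) (5,1,1) (5,1,2) (5,1,3) (5,1,4) (5,1,5) (5,2,1) (5,2,2) (5,2,3) (5,2,4) (5,2,5) — 30.
Summing: 30 + 30 = 60.

60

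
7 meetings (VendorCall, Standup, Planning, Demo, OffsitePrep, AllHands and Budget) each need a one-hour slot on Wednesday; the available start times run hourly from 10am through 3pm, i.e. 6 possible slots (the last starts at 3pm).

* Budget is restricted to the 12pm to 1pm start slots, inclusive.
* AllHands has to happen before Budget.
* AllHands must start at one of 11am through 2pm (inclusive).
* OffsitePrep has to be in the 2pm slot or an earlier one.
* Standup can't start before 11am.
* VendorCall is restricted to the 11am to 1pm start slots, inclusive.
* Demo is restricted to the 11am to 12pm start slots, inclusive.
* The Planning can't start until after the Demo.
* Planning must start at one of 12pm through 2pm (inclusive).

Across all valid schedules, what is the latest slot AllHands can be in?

AllHands is available from 11am; AllHands's own window allows nothing later than 2pm; downstream work caps AllHands at 12pm.
AllHands at 12pm is achievable: Standup -> 11am, Planning -> 12pm, Demo -> 11am, Budget -> 1pm, VendorCall -> 11am, AllHands -> 12pm, OffsitePrep -> 10am.

12pm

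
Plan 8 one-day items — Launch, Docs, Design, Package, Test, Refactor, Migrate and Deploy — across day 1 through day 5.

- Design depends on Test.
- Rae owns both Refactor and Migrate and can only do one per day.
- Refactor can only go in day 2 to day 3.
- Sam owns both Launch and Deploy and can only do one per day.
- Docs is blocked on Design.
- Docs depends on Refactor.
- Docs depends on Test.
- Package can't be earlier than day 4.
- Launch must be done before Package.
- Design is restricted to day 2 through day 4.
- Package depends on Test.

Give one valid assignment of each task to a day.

Deploy in day 2, Docs in day 3, Refactor in day 2, Launch in day 1, Test in day 1, Migrate in day 1, Design in day 2, Package in day 4

Checking: Refactor(day 2) before Docs(day 3); Test(day 1) before Package(day 4); Launch(day 1) before Package(day 4); Design(day 2) before Docs(day 3); Test(day 1) before Design(day 2); Test(day 1) before Docs(day 3); Launch(day 1) != Deploy(day 2); Refactor(day 2) != Migrate(day 1); Package=day 4 in [day 4,day 5]; Design=day 2 in [day 2,day 4]; Refactor=day 2 in [day 2,day 3].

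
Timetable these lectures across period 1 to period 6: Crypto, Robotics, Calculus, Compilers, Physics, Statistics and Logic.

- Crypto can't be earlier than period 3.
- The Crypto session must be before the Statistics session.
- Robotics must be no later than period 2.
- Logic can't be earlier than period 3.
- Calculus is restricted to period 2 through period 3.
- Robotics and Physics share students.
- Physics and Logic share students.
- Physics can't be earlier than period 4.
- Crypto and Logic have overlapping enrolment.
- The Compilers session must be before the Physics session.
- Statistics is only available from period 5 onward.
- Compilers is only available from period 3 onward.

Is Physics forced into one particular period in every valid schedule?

No

Physics can be period 4 (e.g. Crypto -> period 3; Robotics -> period 1; Physics -> period 4; Calculus -> period 2; Logic -> period 5; Statistics -> period 5; Compilers -> period 3) or period 5 (e.g. Physics=period 5; Compilers=period 3; Crypto=period 3; Robotics=period 1; Calculus=period 2; Logic=period 4; Statistics=period 5).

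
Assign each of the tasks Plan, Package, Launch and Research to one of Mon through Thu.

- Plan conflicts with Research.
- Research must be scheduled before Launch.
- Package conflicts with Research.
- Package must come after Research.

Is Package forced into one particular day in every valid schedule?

No

Package can be Tue (e.g. Launch in Tue; Research in Mon; Plan in Tue; Package in Tue) or Wed (e.g. Package in Wed, Launch in Tue, Plan in Tue, Research in Mon).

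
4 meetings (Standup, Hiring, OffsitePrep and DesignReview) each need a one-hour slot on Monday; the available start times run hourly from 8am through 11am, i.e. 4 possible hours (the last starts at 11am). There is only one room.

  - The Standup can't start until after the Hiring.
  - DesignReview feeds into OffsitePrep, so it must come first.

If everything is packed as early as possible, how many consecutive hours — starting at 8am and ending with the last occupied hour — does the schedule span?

4

The precedence chain requires at least 2 distinct hours.
With at most 1 per hour and 4 meetings, at least 4 hours are needed.
4 works (last occupied hour: 11am): for example Hiring -> 8am; OffsitePrep -> 11am; Standup -> 9am; DesignReview -> 10am.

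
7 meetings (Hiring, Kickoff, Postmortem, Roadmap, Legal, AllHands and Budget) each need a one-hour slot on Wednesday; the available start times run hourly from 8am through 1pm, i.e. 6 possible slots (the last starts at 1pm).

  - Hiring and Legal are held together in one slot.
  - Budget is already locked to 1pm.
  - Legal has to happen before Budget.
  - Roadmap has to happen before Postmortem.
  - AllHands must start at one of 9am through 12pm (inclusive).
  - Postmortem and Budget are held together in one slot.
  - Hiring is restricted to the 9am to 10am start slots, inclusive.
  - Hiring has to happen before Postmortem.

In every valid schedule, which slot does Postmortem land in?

Postmortem must be in the same slot as Budget, which can't be before 1pm, so Postmortem is at least 1pm.
So Postmortem is pinned to 1pm.

1pm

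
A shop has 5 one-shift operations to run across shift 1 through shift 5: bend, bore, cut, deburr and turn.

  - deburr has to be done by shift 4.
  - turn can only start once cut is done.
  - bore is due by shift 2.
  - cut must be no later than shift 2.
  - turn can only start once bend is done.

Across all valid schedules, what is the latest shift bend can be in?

shift 4

Downstream work caps bend at shift 4.
bend at shift 4 is achievable: deburr in shift 1; bend in shift 4; turn in shift 5; bore in shift 1; cut in shift 1.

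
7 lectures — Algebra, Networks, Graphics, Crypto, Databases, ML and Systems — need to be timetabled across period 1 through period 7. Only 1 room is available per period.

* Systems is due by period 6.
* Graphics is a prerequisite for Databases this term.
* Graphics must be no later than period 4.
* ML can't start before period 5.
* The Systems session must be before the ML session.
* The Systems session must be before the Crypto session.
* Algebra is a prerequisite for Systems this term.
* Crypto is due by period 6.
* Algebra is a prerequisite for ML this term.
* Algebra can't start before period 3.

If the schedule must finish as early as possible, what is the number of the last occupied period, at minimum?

The precedence chain requires at least 3 distinct periods.
With at most 1 per period and 7 lectures, at least 7 periods are needed.
ML can't be placed before period 5, so the schedule must run through at least period 5.
7 works (last occupied period: period 7): for example Algebra in period 3; Networks in period 7; Crypto in period 6; ML in period 5; Databases in period 2; Graphics in period 1; Systems in period 4.

7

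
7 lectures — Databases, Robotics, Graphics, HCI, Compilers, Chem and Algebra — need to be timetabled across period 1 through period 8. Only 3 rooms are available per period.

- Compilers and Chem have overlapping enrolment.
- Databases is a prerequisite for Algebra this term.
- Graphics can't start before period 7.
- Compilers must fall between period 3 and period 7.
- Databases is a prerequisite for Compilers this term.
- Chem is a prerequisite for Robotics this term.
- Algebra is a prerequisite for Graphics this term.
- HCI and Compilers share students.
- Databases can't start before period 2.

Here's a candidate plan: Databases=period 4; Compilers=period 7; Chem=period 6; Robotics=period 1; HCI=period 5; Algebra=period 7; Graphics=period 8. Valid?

Invalid. Chem is a prerequisite for Robotics this term.

Databases is a prerequisite for Compilers this term — holds.
Algebra is a prerequisite for Graphics this term — holds.
HCI and Compilers share students — holds.
Chem is a prerequisite for Robotics this term — violated.
Databases can't start before period 2 — holds.
Graphics can't start before period 7 — holds.
Compilers and Chem have overlapping enrolment — holds.
Compilers must fall between period 3 and period 7 — holds.
Only 3 rooms are available per period — holds.
Databases is a prerequisite for Algebra this term — holds.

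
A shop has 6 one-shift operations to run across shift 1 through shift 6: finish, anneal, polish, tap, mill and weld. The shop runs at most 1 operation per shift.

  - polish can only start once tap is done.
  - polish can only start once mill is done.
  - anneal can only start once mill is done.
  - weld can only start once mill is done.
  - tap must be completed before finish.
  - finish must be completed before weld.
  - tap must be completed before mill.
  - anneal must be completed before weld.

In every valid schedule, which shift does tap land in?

shift 1

Downstream work caps tap at shift 3.
So tap is pinned to shift 1.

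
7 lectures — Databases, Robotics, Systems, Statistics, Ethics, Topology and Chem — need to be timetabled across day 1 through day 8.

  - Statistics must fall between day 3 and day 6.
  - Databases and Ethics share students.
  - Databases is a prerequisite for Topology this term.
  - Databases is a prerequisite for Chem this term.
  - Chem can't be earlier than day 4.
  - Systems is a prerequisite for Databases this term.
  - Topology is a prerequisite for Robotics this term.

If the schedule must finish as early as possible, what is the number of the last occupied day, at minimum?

day 4

The precedence chain requires at least 4 distinct days.
4 works (last occupied day: day 4): for example Topology -> day 3, Databases -> day 2, Robotics -> day 4, Chem -> day 4, Ethics -> day 1, Statistics -> day 3, Systems -> day 1.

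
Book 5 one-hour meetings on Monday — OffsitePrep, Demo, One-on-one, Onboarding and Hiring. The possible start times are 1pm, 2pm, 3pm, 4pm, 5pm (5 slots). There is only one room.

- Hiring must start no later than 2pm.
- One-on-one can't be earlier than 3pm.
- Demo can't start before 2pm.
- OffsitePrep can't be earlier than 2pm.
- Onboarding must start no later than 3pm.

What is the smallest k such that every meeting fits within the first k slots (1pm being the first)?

5 slots

With at most 1 per slot and 5 meetings, at least 5 slots are needed.
One-on-one can't be placed before 3pm — that is slot 3 counting from 1pm — so the schedule must run through at least 3 slots.
5 works (last occupied slot: 5pm): for example Hiring in 1pm; Demo in 5pm; One-on-one in 3pm; Onboarding in 2pm; OffsitePrep in 4pm.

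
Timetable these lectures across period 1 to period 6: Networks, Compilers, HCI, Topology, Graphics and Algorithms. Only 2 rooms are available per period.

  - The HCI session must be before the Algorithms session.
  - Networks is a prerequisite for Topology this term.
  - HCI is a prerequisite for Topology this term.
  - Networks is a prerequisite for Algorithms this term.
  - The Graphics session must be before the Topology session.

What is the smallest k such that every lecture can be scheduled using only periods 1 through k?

3

The precedence chain requires at least 2 distinct periods.
With at most 2 per period and 6 lectures, at least 3 periods are needed.
3 works (last occupied period: period 3): for example Topology in period 3, Algorithms in period 2, Compilers in period 3, Networks in period 1, HCI in period 1, Graphics in period 2.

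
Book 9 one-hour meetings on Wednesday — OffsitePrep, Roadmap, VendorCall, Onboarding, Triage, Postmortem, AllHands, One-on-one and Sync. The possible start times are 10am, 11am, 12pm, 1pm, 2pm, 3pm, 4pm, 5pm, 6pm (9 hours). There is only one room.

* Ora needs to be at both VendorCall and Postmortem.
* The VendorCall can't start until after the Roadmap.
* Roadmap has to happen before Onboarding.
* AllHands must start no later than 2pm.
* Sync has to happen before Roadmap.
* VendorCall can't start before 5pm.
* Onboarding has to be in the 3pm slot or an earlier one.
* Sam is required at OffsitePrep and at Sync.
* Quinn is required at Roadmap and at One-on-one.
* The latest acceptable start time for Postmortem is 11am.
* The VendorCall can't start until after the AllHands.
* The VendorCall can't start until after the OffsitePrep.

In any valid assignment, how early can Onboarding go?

1pm

Precedence pushes Onboarding to at least 12pm; Onboarding's own window allows nothing later than 3pm.
Onboarding at 1pm is achievable: Postmortem=10am, Triage=4pm, AllHands=2pm, Onboarding=1pm, Sync=11am, Roadmap=12pm, VendorCall=5pm, One-on-one=6pm, OffsitePrep=3pm.
Nothing earlier works — the conflict and capacity constraints rule out every hour before 1pm.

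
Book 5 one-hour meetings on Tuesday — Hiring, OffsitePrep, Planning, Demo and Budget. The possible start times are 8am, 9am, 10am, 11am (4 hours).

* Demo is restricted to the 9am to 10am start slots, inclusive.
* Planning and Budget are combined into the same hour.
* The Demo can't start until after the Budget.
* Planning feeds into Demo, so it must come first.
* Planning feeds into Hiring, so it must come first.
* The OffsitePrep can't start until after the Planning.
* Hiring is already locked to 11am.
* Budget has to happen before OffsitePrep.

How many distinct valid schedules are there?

Splitting on OffsitePrep: it can be 9am (2), 10am (3), 11am (3). Listing each branch's schedules as (Hiring, Planning, Demo, Budget):
OffsitePrep=9am: (11am,8am,9am,8am) (11am,8am,10am,8am) — 2.
OffsitePrep=10am: (11am,8am,9am,8am) (11am,8am,10am,8am) (11am,9am,10am,9am) — 3.
OffsitePrep=11am: (11am,8am,9am,8am) (11am,8am,10am,8am) (11am,9am,10am,9am) — 3.
Summing: 2 + 3 + 3 = 8.

8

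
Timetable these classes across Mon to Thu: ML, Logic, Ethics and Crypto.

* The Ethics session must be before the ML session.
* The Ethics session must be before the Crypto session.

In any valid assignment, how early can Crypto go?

Precedence pushes Crypto to at least Tue.
Crypto at Tue is achievable: Logic in Mon; ML in Tue; Ethics in Mon; Crypto in Tue.

Tue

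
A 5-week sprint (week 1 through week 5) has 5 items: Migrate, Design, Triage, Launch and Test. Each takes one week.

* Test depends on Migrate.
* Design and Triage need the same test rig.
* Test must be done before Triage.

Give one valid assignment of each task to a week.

Launch in week 1; Migrate in week 1; Design in week 1; Test in week 2; Triage in week 3

Checking: Migrate(week 1) before Test(week 2); Test(week 2) before Triage(week 3); Design(week 1) != Triage(week 3).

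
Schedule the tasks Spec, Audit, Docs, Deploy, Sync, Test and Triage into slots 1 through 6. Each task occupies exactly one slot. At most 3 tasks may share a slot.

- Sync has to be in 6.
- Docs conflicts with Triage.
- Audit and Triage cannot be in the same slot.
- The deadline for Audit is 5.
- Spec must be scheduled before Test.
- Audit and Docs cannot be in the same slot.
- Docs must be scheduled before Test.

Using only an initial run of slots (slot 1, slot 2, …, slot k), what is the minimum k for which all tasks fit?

The precedence chain requires at least 2 distinct slots.
With at most 3 per slot and 7 tasks, at least 3 slots are needed.
Sync can't be placed before 6, so the schedule must run through at least slot 6.
6 works (last occupied slot: 6): for example Sync=6, Test=3, Deploy=1, Docs=2, Triage=3, Spec=1, Audit=1.

6 slots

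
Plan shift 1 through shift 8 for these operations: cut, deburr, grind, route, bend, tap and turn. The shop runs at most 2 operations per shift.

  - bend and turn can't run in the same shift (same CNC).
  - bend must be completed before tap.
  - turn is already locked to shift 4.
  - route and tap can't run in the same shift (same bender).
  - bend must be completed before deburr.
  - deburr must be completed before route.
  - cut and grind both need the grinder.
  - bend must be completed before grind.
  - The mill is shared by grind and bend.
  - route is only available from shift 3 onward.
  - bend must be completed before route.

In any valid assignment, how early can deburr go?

shift 2

Precedence pushes deburr to at least shift 2; downstream work caps deburr at shift 7.
deburr at shift 2 is achievable: grind -> shift 2; cut -> shift 1; bend -> shift 1; turn -> shift 4; tap -> shift 4; deburr -> shift 2; route -> shift 3.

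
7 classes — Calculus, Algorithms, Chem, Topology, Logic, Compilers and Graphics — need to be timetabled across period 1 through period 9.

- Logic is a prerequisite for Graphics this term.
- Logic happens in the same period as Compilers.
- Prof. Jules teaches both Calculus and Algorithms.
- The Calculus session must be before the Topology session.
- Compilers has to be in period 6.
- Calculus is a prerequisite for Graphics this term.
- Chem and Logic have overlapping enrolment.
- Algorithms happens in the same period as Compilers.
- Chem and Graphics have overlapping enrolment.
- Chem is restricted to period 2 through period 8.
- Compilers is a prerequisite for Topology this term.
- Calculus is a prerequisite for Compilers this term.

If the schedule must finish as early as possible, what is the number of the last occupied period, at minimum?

period 7

The precedence chain requires at least 3 distinct periods.
Propagating the time windows through the other constraints, Topology can't land before period 7, so the schedule must run through at least period 7.
7 works (last occupied period: period 7): for example Graphics=period 7; Algorithms=period 6; Topology=period 7; Calculus=period 1; Chem=period 2; Logic=period 6; Compilers=period 6.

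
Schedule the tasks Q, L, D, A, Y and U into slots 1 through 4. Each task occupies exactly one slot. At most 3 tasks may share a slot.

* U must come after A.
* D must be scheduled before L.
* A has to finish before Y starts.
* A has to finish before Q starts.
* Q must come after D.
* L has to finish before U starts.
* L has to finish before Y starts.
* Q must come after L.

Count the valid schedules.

Splitting on Q: it can be 3 (8), 4 (15). Listing each branch's schedules as (L, D, A, Y, U):
Q=3: (2,1,1,3,3) (2,1,1,3,4) (2,1,1,4,3) (2,1,1,4,4) (2,1,2,3,3) (2,1,2,3,4) (2,1,2,4,3) (2,1,2,4,4) — 8.
Q=4: (2,1,1,3,3) (2,1,1,3,4) (2,1,1,4,3) (2,1,1,4,4) (2,1,2,3,3) (2,1,2,3,4) (2,1,2,4,3) (2,1,2,4,4) (2,1,3,4,4) (3,1,1,4,4) (3,1,2,4,4) (3,1,3,4,4) (3,2,1,4,4) (3,2,2,4,4) (3,2,3,4,4) — 15.
Summing: 8 + 15 = 23.

23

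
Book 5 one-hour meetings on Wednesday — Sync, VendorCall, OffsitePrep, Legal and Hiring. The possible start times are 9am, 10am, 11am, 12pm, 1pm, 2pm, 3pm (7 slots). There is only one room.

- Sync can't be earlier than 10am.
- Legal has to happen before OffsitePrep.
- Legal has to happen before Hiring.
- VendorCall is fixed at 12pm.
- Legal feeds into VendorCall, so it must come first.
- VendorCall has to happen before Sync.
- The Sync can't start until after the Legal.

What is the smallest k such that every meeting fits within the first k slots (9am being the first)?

5 slots

The precedence chain requires at least 3 distinct slots.
With at most 1 per slot and 5 meetings, at least 5 slots are needed.
Propagating the time windows through the other constraints, Sync can't land before 1pm — that is slot 5 counting from 9am — so the schedule must run through at least 5 slots.
5 works (last occupied slot: 1pm): for example VendorCall=12pm, OffsitePrep=10am, Hiring=11am, Sync=1pm, Legal=9am.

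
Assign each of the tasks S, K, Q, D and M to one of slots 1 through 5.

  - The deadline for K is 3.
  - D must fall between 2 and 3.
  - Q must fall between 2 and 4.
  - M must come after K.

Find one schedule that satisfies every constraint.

M in 2, Q in 2, D in 2, S in 1, K in 1

Checking: K(1) before M(2); D=2 in [2,3]; K=1 in [1,3]; Q=2 in [2,4].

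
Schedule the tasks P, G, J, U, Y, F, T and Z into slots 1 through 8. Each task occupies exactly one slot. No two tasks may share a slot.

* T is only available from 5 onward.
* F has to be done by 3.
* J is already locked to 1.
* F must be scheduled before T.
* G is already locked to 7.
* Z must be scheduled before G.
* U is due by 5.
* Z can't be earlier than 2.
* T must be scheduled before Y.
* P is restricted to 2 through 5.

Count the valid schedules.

16

Splitting on P: it can be 2 (3), 3 (3), 4 (6), 5 (4). Listing each branch's schedules as (G, J, U, Y, F, T, Z):
P=2: (7,1,4,8,3,5,6) (7,1,4,8,3,6,5) (7,1,5,8,3,6,4) — 3.
P=3: (7,1,4,8,2,5,6) (7,1,4,8,2,6,5) (7,1,5,8,2,6,4) — 3.
P=4: (7,1,2,8,3,5,6) (7,1,2,8,3,6,5) (7,1,3,8,2,5,6) (7,1,3,8,2,6,5) (7,1,5,8,2,6,3) (7,1,5,8,3,6,2) — 6.
P=5: (7,1,2,8,3,6,4) (7,1,3,8,2,6,4) (7,1,4,8,2,6,3) (7,1,4,8,3,6,2) — 4.
Summing: 3 + 3 + 6 + 4 = 16.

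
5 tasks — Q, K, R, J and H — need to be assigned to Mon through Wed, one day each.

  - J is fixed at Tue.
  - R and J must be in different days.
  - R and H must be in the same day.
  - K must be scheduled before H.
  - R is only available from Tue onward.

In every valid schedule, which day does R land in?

R's window is Tue–Wed.
J is fixed at Tue, and R can't share a day with J.
So R must be Wed.

Wed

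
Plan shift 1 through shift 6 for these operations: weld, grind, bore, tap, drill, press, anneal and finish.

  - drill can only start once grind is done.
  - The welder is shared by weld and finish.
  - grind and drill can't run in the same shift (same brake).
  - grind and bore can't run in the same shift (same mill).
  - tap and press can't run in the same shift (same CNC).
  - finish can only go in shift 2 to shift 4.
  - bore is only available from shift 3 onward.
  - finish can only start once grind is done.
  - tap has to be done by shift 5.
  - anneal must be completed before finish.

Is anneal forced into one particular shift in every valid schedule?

anneal can be shift 1 (e.g. finish in shift 2; anneal in shift 1; tap in shift 1; bore in shift 3; weld in shift 1; press in shift 2; grind in shift 1; drill in shift 2) or shift 2 (e.g. tap -> shift 1; weld -> shift 1; bore -> shift 3; finish -> shift 3; anneal -> shift 2; grind -> shift 1; press -> shift 2; drill -> shift 2).

No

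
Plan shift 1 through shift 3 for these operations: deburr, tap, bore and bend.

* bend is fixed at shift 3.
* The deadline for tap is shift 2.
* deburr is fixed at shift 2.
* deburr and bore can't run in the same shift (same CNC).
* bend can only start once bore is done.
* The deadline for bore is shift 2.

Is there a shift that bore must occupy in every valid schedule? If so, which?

shift 1

bore's window is shift 1–shift 2.
deburr is fixed at shift 2, and bore can't share a shift with deburr.
So bore must be shift 1.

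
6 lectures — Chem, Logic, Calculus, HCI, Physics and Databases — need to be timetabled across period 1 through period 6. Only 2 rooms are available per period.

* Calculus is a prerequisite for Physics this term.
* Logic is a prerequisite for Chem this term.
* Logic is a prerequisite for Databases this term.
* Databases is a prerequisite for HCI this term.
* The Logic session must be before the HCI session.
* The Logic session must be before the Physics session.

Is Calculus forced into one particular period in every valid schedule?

No

Calculus can be period 1 (e.g. Logic in period 1, Chem in period 3, Physics in period 2, Databases in period 2, HCI in period 3, Calculus in period 1) or period 2 (e.g. Databases in period 2; Logic in period 1; HCI in period 3; Chem in period 4; Calculus in period 2; Physics in period 3).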